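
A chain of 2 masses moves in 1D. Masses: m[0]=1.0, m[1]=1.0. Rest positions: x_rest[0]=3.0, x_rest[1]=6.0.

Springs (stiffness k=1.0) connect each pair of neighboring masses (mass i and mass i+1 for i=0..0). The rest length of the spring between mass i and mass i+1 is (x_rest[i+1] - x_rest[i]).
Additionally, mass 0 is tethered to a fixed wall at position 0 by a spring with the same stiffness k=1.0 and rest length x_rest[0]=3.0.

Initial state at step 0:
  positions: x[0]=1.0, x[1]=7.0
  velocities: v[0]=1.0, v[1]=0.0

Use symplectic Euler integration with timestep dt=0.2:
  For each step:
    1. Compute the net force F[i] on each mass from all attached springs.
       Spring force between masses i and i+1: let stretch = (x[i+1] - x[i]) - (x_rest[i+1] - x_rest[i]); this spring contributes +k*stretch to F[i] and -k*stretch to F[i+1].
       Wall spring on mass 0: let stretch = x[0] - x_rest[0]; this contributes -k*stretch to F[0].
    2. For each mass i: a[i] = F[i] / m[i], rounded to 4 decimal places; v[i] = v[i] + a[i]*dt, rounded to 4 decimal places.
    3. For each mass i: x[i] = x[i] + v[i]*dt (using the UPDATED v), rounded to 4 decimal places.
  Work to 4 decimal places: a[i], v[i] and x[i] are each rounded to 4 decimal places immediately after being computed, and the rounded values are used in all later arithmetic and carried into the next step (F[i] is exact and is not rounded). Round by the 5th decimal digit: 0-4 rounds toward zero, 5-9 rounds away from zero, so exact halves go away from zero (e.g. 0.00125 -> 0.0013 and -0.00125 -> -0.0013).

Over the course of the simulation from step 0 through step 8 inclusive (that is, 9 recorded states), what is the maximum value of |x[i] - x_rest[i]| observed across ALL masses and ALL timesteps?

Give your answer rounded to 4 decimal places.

Answer: 2.3391

Derivation:
Step 0: x=[1.0000 7.0000] v=[1.0000 0.0000]
Step 1: x=[1.4000 6.8800] v=[2.0000 -0.6000]
Step 2: x=[1.9632 6.6608] v=[2.8160 -1.0960]
Step 3: x=[2.6358 6.3737] v=[3.3629 -1.4355]
Step 4: x=[3.3525 6.0571] v=[3.5833 -1.5831]
Step 5: x=[4.0432 5.7523] v=[3.4537 -1.5240]
Step 6: x=[4.6406 5.4991] v=[2.9869 -1.2658]
Step 7: x=[5.0867 5.3316] v=[2.2305 -0.8375]
Step 8: x=[5.3391 5.2743] v=[1.2621 -0.2865]
Max displacement = 2.3391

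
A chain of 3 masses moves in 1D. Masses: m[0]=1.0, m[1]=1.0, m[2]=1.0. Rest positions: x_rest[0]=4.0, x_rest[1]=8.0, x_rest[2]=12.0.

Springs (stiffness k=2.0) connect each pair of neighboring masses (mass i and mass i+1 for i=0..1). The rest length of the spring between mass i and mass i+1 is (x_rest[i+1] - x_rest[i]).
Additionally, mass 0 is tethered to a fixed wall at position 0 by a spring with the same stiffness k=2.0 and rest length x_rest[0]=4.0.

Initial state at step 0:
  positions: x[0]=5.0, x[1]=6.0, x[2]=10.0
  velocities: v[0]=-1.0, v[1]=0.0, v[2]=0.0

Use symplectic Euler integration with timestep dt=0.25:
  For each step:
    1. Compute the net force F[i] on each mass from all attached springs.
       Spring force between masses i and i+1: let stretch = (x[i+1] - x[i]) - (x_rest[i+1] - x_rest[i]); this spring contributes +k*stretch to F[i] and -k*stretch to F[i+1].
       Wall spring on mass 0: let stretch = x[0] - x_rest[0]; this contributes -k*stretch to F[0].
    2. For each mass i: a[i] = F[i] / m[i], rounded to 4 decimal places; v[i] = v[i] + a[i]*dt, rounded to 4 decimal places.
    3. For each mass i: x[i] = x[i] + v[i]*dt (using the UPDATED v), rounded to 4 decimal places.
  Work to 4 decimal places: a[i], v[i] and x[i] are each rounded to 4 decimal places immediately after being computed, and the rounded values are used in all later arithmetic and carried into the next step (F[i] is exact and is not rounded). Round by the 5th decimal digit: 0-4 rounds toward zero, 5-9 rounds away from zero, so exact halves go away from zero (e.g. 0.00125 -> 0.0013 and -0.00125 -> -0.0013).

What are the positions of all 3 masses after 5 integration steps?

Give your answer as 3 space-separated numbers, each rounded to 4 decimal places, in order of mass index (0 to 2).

Answer: 1.6135 7.4301 10.9645

Derivation:
Step 0: x=[5.0000 6.0000 10.0000] v=[-1.0000 0.0000 0.0000]
Step 1: x=[4.2500 6.3750 10.0000] v=[-3.0000 1.5000 0.0000]
Step 2: x=[3.2344 6.9375 10.0469] v=[-4.0625 2.2500 0.1875]
Step 3: x=[2.2774 7.4258 10.2051] v=[-3.8282 1.9532 0.6328]
Step 4: x=[1.6792 7.6180 10.5159] v=[-2.3927 0.7687 1.2432]
Step 5: x=[1.6135 7.4301 10.9645] v=[-0.2629 -0.7518 1.7943]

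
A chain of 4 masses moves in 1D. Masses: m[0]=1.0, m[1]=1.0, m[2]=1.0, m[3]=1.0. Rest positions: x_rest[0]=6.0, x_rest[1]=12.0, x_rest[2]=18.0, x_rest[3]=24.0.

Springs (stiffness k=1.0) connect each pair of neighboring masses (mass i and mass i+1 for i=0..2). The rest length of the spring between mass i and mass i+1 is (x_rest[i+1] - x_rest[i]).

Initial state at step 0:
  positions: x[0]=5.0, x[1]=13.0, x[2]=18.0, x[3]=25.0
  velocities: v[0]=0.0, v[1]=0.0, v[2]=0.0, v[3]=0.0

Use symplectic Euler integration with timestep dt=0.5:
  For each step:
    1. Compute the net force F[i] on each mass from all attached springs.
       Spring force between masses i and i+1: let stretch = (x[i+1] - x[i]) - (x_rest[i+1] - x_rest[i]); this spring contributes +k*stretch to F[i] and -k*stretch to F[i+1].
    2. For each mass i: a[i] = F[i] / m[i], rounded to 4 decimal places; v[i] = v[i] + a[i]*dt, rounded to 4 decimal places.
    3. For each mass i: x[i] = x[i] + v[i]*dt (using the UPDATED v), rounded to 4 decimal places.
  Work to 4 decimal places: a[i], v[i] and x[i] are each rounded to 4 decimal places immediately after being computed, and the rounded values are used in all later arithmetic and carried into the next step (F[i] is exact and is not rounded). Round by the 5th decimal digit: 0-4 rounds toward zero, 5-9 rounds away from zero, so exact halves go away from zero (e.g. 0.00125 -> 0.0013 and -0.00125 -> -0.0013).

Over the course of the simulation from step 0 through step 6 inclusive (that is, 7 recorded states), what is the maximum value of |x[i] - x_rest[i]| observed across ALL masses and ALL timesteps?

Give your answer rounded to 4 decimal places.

Step 0: x=[5.0000 13.0000 18.0000 25.0000] v=[0.0000 0.0000 0.0000 0.0000]
Step 1: x=[5.5000 12.2500 18.5000 24.7500] v=[1.0000 -1.5000 1.0000 -0.5000]
Step 2: x=[6.1875 11.3750 19.0000 24.4375] v=[1.3750 -1.7500 1.0000 -0.6250]
Step 3: x=[6.6719 11.1094 18.9531 24.2656] v=[0.9688 -0.5313 -0.0938 -0.3438]
Step 4: x=[6.7657 11.6953 18.2734 24.2656] v=[0.1876 1.1718 -1.3594 -0.0001]
Step 5: x=[6.5919 12.6934 17.4472 24.2675] v=[-0.3476 1.9961 -1.6524 0.0038]
Step 6: x=[6.4435 13.3546 17.1376 24.0643] v=[-0.2969 1.3223 -0.6192 -0.4064]
Max displacement = 1.3546

Answer: 1.3546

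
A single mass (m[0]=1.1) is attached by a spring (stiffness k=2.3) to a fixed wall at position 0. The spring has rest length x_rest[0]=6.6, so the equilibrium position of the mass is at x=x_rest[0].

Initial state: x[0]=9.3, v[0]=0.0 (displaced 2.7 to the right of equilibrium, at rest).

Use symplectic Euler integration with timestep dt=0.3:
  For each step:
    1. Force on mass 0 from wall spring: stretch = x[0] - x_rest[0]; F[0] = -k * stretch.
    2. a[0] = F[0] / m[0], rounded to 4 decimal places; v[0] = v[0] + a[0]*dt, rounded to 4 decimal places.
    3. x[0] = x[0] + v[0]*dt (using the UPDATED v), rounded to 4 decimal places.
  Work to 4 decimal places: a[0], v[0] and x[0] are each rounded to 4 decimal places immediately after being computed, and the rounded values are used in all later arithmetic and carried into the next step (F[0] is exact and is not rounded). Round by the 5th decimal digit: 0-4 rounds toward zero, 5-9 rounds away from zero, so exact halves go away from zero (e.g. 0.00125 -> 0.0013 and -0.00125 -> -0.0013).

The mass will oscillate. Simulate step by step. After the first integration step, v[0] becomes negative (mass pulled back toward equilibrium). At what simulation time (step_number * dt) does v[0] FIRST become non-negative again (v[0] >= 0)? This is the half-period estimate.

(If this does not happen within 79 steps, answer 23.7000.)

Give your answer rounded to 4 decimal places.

Step 0: x=[9.3000] v=[0.0000]
Step 1: x=[8.7919] v=[-1.6937]
Step 2: x=[7.8713] v=[-3.0686]
Step 3: x=[6.7115] v=[-3.8661]
Step 4: x=[5.5307] v=[-3.9360]
Step 5: x=[4.5511] v=[-3.2653]
Step 6: x=[3.9571] v=[-1.9801]
Step 7: x=[3.8604] v=[-0.3223]
Step 8: x=[4.2793] v=[1.3962]
First v>=0 after going negative at step 8, time=2.4000

Answer: 2.4000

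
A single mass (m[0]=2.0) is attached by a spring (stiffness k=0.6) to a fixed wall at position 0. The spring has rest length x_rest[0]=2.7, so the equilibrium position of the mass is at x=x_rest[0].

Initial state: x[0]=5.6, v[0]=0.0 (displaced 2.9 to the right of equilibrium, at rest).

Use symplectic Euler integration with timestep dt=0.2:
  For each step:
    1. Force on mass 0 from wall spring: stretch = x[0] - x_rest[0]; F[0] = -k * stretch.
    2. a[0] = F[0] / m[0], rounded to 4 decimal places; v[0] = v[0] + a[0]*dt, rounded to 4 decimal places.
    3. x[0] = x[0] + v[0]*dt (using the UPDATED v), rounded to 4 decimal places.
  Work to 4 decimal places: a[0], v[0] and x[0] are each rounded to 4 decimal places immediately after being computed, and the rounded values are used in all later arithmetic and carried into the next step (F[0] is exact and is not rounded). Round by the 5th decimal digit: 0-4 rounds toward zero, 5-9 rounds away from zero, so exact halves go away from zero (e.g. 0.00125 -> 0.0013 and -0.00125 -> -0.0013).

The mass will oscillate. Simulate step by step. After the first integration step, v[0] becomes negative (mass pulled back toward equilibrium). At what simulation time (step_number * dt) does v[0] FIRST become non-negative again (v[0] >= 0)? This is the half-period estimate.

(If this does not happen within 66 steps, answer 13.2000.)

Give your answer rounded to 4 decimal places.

Answer: 5.8000

Derivation:
Step 0: x=[5.6000] v=[0.0000]
Step 1: x=[5.5652] v=[-0.1740]
Step 2: x=[5.4960] v=[-0.3459]
Step 3: x=[5.3933] v=[-0.5137]
Step 4: x=[5.2582] v=[-0.6753]
Step 5: x=[5.0924] v=[-0.8288]
Step 6: x=[4.8979] v=[-0.9723]
Step 7: x=[4.6771] v=[-1.1042]
Step 8: x=[4.4325] v=[-1.2228]
Step 9: x=[4.1671] v=[-1.3268]
Step 10: x=[3.8841] v=[-1.4148]
Step 11: x=[3.5869] v=[-1.4858]
Step 12: x=[3.2791] v=[-1.5390]
Step 13: x=[2.9644] v=[-1.5737]
Step 14: x=[2.6465] v=[-1.5896]
Step 15: x=[2.3292] v=[-1.5864]
Step 16: x=[2.0164] v=[-1.5642]
Step 17: x=[1.7118] v=[-1.5232]
Step 18: x=[1.4190] v=[-1.4639]
Step 19: x=[1.1416] v=[-1.3870]
Step 20: x=[0.8829] v=[-1.2935]
Step 21: x=[0.6460] v=[-1.1845]
Step 22: x=[0.4337] v=[-1.0613]
Step 23: x=[0.2486] v=[-0.9253]
Step 24: x=[0.0930] v=[-0.7782]
Step 25: x=[-0.0314] v=[-0.6218]
Step 26: x=[-0.1230] v=[-0.4579]
Step 27: x=[-0.1807] v=[-0.2885]
Step 28: x=[-0.2038] v=[-0.1157]
Step 29: x=[-0.1921] v=[0.0585]
First v>=0 after going negative at step 29, time=5.8000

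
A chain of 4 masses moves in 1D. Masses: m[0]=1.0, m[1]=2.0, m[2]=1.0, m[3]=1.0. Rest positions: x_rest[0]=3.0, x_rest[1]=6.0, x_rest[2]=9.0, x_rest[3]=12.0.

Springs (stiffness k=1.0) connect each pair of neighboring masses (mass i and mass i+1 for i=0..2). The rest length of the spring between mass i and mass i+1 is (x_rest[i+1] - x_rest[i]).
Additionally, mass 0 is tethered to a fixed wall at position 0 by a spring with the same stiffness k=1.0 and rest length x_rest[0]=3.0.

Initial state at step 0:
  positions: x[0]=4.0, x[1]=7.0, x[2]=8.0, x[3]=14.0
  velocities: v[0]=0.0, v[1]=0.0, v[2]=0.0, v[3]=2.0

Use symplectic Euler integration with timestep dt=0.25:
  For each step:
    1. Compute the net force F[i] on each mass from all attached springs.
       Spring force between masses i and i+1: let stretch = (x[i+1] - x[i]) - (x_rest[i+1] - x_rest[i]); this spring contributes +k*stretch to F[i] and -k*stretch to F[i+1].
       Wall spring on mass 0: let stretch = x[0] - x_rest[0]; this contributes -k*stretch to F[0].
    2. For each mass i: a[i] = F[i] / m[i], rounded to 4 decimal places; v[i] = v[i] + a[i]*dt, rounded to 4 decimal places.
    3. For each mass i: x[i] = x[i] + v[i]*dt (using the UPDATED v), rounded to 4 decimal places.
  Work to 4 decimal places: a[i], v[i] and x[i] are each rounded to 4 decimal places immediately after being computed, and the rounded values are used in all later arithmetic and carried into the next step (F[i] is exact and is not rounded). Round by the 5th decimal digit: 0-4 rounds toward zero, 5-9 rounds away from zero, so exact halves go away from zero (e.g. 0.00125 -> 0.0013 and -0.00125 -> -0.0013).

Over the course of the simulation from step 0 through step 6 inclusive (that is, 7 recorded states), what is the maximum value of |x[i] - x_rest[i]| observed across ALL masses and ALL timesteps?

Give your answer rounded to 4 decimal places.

Answer: 3.2634

Derivation:
Step 0: x=[4.0000 7.0000 8.0000 14.0000] v=[0.0000 0.0000 0.0000 2.0000]
Step 1: x=[3.9375 6.9375 8.3125 14.3125] v=[-0.2500 -0.2500 1.2500 1.2500]
Step 2: x=[3.8164 6.8242 8.9141 14.4375] v=[-0.4844 -0.4531 2.4063 0.5000]
Step 3: x=[3.6448 6.6822 9.7303 14.4048] v=[-0.6866 -0.5679 3.2647 -0.1309]
Step 4: x=[3.4352 6.5406 10.6481 14.2674] v=[-0.8385 -0.5666 3.6713 -0.5495]
Step 5: x=[3.2050 6.4303 11.5354 14.0913] v=[-0.9210 -0.4413 3.5493 -0.7043]
Step 6: x=[2.9760 6.3787 12.2634 13.9430] v=[-0.9159 -0.2063 2.9120 -0.5933]
Max displacement = 3.2634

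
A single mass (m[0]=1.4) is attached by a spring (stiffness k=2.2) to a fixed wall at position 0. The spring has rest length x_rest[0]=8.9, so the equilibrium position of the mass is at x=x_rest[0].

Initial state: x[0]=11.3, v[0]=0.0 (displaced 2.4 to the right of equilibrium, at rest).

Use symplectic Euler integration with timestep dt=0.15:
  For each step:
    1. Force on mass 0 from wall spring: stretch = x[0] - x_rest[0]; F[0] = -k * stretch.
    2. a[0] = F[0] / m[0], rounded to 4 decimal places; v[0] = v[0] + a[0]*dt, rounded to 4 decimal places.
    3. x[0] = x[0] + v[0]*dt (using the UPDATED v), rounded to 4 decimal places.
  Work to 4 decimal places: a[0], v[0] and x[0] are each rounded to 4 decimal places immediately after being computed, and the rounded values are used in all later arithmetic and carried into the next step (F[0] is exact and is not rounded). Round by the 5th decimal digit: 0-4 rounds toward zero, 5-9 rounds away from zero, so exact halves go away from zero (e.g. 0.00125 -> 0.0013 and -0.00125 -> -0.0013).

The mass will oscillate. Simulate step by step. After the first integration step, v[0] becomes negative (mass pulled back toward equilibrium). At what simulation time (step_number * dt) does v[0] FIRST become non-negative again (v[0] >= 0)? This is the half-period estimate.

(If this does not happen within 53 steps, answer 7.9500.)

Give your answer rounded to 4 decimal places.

Answer: 2.5500

Derivation:
Step 0: x=[11.3000] v=[0.0000]
Step 1: x=[11.2151] v=[-0.5657]
Step 2: x=[11.0484] v=[-1.1114]
Step 3: x=[10.8057] v=[-1.6178]
Step 4: x=[10.4957] v=[-2.0670]
Step 5: x=[10.1292] v=[-2.4431]
Step 6: x=[9.7193] v=[-2.7328]
Step 7: x=[9.2804] v=[-2.9259]
Step 8: x=[8.8281] v=[-3.0156]
Step 9: x=[8.3783] v=[-2.9987]
Step 10: x=[7.9469] v=[-2.8757]
Step 11: x=[7.5493] v=[-2.6510]
Step 12: x=[7.1994] v=[-2.3326]
Step 13: x=[6.9096] v=[-1.9317]
Step 14: x=[6.6902] v=[-1.4625]
Step 15: x=[6.5490] v=[-0.9416]
Step 16: x=[6.4909] v=[-0.3874]
Step 17: x=[6.5180] v=[0.1805]
First v>=0 after going negative at step 17, time=2.5500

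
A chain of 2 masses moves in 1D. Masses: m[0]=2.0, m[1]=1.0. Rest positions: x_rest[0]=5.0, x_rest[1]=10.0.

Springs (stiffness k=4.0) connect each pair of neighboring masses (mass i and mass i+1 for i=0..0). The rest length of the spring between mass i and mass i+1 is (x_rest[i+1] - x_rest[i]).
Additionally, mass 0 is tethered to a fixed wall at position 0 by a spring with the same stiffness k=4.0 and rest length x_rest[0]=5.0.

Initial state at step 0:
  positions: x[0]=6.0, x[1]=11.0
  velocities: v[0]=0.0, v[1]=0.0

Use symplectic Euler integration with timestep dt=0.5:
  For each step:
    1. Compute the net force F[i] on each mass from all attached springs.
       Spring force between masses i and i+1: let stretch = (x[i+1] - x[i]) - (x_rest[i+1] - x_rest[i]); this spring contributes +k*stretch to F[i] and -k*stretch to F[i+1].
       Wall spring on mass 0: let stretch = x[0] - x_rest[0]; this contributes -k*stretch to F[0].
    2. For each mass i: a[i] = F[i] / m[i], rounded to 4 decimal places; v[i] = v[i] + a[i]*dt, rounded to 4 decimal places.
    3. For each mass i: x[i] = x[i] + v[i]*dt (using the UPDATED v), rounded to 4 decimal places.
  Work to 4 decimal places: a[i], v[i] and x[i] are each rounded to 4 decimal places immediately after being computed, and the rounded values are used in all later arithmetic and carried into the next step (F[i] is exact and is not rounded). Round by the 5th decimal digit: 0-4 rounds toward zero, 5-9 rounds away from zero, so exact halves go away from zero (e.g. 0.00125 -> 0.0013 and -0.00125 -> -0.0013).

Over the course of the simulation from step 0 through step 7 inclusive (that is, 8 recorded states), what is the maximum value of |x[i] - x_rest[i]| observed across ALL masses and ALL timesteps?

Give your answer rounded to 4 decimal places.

Step 0: x=[6.0000 11.0000] v=[0.0000 0.0000]
Step 1: x=[5.5000 11.0000] v=[-1.0000 0.0000]
Step 2: x=[5.0000 10.5000] v=[-1.0000 -1.0000]
Step 3: x=[4.7500 9.5000] v=[-0.5000 -2.0000]
Step 4: x=[4.5000 8.7500] v=[-0.5000 -1.5000]
Step 5: x=[4.1250 8.7500] v=[-0.7500 0.0000]
Step 6: x=[4.0000 9.1250] v=[-0.2500 0.7500]
Step 7: x=[4.4375 9.3750] v=[0.8750 0.5000]
Max displacement = 1.2500

Answer: 1.2500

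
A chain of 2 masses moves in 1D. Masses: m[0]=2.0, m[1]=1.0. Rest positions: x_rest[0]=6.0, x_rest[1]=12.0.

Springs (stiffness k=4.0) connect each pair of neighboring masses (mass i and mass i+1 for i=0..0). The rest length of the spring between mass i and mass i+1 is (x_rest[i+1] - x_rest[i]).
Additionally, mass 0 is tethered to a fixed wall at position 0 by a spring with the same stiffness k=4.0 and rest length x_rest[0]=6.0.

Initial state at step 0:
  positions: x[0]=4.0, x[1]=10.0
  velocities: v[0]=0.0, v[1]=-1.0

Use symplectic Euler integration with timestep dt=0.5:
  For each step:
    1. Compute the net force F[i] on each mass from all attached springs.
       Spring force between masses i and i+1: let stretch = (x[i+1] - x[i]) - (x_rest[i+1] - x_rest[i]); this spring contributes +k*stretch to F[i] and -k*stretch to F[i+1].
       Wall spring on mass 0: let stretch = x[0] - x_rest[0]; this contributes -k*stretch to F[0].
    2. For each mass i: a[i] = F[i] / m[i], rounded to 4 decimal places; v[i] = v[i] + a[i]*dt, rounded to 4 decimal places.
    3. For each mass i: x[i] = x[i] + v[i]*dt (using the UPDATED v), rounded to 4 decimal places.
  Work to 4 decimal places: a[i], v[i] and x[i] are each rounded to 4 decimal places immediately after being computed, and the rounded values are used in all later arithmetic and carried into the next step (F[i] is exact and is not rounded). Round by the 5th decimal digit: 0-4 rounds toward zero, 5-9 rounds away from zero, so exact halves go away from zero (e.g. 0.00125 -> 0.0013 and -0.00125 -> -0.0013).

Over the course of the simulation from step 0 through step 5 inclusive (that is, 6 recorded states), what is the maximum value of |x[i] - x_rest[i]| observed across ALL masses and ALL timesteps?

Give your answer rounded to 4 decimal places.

Answer: 2.5000

Derivation:
Step 0: x=[4.0000 10.0000] v=[0.0000 -1.0000]
Step 1: x=[5.0000 9.5000] v=[2.0000 -1.0000]
Step 2: x=[5.7500 10.5000] v=[1.5000 2.0000]
Step 3: x=[6.0000 12.7500] v=[0.5000 4.5000]
Step 4: x=[6.6250 14.2500] v=[1.2500 3.0000]
Step 5: x=[7.7500 14.1250] v=[2.2500 -0.2500]
Max displacement = 2.5000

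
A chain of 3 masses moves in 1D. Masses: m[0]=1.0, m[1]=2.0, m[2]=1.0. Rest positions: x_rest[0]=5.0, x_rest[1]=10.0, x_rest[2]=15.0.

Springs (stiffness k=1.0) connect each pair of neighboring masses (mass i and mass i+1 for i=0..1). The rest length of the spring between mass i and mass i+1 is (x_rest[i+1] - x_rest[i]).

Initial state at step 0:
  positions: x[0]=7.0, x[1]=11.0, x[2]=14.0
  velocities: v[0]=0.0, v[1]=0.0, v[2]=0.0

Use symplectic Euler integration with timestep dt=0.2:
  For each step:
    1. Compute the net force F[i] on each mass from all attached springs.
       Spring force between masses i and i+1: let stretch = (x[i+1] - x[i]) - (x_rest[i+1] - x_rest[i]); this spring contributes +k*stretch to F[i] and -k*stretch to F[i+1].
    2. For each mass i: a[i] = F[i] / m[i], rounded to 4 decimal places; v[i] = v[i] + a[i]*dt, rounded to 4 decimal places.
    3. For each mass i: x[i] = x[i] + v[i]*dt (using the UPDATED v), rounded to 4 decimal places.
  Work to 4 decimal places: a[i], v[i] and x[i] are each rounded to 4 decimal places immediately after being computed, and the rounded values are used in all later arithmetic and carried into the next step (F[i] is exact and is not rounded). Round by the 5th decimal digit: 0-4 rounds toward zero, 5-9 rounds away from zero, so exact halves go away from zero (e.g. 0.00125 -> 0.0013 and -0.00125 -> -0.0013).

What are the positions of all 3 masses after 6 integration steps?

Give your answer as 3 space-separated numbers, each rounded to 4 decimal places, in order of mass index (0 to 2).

Step 0: x=[7.0000 11.0000 14.0000] v=[0.0000 0.0000 0.0000]
Step 1: x=[6.9600 10.9800 14.0800] v=[-0.2000 -0.1000 0.4000]
Step 2: x=[6.8808 10.9416 14.2360] v=[-0.3960 -0.1920 0.7800]
Step 3: x=[6.7640 10.8879 14.4602] v=[-0.5838 -0.2686 1.1211]
Step 4: x=[6.6122 10.8231 14.7415] v=[-0.7590 -0.3238 1.4066]
Step 5: x=[6.4288 10.7525 15.0661] v=[-0.9168 -0.3531 1.6229]
Step 6: x=[6.2184 10.6817 15.4181] v=[-1.0521 -0.3541 1.7602]

Answer: 6.2184 10.6817 15.4181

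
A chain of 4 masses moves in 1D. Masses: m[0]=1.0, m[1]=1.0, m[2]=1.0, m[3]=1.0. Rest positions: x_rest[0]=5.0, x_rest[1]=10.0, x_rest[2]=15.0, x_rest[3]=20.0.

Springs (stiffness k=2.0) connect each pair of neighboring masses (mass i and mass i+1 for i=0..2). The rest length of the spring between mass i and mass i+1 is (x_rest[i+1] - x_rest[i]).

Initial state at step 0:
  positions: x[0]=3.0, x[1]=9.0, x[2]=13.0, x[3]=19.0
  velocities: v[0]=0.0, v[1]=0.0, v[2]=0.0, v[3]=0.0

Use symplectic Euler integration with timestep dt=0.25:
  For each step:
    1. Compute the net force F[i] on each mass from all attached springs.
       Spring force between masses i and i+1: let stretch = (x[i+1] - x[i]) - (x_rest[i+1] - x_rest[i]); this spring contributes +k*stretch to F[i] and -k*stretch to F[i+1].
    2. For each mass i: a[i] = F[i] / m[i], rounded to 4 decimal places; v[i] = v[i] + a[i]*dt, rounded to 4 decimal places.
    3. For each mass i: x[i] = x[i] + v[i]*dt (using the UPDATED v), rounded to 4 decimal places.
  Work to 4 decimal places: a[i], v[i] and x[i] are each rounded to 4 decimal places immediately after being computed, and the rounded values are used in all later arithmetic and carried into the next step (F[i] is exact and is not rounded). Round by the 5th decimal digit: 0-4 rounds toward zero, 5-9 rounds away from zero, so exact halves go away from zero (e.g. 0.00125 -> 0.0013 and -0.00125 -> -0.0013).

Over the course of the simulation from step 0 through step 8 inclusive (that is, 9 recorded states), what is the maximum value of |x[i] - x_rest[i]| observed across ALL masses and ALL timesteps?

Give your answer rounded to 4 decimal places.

Answer: 2.1675

Derivation:
Step 0: x=[3.0000 9.0000 13.0000 19.0000] v=[0.0000 0.0000 0.0000 0.0000]
Step 1: x=[3.1250 8.7500 13.2500 18.8750] v=[0.5000 -1.0000 1.0000 -0.5000]
Step 2: x=[3.3281 8.3594 13.6406 18.6719] v=[0.8125 -1.5625 1.5625 -0.8125]
Step 3: x=[3.5352 8.0000 14.0000 18.4649] v=[0.8282 -1.4376 1.4376 -0.8282]
Step 4: x=[3.6754 7.8325 14.1675 18.3247] v=[0.5606 -0.6700 0.6701 -0.5607]
Step 5: x=[3.7102 7.9373 14.0628 18.2899] v=[0.1392 0.4190 -0.4188 -0.1393]
Step 6: x=[3.6484 8.2794 13.7208 18.3517] v=[-0.2473 1.3682 -1.3680 0.2472]
Step 7: x=[3.5405 8.7228 13.2775 18.4597] v=[-0.4318 1.7734 -1.7733 0.4318]
Step 8: x=[3.4553 9.0877 12.9126 18.5449] v=[-0.3407 1.4596 -1.4596 0.3407]
Max displacement = 2.1675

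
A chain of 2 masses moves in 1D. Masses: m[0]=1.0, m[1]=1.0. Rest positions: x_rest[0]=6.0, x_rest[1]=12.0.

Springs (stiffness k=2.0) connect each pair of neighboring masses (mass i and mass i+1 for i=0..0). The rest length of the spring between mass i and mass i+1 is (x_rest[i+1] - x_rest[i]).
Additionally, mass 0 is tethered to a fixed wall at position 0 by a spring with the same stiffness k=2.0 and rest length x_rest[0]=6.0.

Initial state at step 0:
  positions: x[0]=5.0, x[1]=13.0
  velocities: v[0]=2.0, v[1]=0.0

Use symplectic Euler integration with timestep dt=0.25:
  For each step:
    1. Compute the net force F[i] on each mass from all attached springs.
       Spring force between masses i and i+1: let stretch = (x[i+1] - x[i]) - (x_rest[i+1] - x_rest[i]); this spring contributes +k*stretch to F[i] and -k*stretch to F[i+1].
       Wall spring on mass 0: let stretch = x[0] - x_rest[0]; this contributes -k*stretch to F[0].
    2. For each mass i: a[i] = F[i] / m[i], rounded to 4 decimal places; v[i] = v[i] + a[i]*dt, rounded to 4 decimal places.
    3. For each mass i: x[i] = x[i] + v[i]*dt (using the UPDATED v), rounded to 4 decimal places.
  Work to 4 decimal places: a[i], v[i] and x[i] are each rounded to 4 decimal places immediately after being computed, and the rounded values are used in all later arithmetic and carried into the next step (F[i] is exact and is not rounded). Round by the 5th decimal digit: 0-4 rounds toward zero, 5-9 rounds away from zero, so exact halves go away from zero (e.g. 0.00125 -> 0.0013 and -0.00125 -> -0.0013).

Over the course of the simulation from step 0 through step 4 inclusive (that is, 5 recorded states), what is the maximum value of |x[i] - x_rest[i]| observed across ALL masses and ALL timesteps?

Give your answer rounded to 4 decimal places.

Answer: 2.1204

Derivation:
Step 0: x=[5.0000 13.0000] v=[2.0000 0.0000]
Step 1: x=[5.8750 12.7500] v=[3.5000 -1.0000]
Step 2: x=[6.8750 12.3906] v=[4.0000 -1.4375]
Step 3: x=[7.7051 12.0918] v=[3.3203 -1.1953]
Step 4: x=[8.1204 11.9946] v=[1.6611 -0.3887]
Max displacement = 2.1204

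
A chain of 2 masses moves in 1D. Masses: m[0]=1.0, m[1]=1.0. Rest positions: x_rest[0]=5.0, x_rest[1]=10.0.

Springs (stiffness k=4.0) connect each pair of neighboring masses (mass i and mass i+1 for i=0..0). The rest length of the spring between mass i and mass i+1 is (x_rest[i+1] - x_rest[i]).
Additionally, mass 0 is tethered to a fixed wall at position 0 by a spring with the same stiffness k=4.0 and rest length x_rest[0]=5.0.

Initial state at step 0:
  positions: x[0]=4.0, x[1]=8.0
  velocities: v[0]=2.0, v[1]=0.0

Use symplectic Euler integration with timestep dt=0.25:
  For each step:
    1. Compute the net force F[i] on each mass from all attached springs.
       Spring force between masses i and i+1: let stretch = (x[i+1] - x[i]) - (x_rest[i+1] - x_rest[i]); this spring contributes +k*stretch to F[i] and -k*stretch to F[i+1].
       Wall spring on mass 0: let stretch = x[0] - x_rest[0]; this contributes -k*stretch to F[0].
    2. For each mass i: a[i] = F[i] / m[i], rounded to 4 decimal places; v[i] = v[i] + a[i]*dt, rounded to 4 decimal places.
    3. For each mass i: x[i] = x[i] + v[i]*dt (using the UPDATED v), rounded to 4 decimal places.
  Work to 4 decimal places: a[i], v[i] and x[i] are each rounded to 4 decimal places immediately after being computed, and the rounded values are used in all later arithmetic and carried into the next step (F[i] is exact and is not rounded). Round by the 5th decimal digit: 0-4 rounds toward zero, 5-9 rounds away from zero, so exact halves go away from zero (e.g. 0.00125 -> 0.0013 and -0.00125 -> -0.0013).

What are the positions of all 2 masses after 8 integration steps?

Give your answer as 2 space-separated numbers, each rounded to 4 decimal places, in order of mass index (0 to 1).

Step 0: x=[4.0000 8.0000] v=[2.0000 0.0000]
Step 1: x=[4.5000 8.2500] v=[2.0000 1.0000]
Step 2: x=[4.8125 8.8125] v=[1.2500 2.2500]
Step 3: x=[4.9219 9.6250] v=[0.4375 3.2500]
Step 4: x=[4.9766 10.5117] v=[0.2187 3.5469]
Step 5: x=[5.1709 11.2647] v=[0.7772 3.0118]
Step 6: x=[5.5959 11.7442] v=[1.7001 1.9180]
Step 7: x=[6.1590 11.9366] v=[2.2525 0.7697]
Step 8: x=[6.6268 11.9346] v=[1.8711 -0.0079]

Answer: 6.6268 11.9346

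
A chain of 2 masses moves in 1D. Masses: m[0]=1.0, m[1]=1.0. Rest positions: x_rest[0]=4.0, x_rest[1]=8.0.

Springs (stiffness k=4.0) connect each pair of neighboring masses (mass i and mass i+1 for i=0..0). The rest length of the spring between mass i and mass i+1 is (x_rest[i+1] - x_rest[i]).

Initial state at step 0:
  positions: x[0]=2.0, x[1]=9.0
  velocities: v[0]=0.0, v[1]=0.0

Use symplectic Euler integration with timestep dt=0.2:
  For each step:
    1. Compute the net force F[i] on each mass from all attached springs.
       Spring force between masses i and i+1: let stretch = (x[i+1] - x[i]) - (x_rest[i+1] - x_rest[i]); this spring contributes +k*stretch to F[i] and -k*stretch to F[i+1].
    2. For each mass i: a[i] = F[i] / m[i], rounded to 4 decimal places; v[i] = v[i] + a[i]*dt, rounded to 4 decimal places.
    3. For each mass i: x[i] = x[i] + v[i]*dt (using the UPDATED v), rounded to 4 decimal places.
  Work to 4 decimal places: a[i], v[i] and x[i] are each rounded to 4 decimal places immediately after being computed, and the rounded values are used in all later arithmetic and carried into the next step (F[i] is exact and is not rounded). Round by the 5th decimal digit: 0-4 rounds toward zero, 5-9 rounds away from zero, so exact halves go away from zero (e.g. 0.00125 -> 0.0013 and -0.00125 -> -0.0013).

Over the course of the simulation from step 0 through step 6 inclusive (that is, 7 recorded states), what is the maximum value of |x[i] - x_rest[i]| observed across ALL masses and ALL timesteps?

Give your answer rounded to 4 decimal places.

Answer: 2.0638

Derivation:
Step 0: x=[2.0000 9.0000] v=[0.0000 0.0000]
Step 1: x=[2.4800 8.5200] v=[2.4000 -2.4000]
Step 2: x=[3.2864 7.7136] v=[4.0320 -4.0320]
Step 3: x=[4.1612 6.8388] v=[4.3738 -4.3738]
Step 4: x=[4.8244 6.1756] v=[3.3159 -3.3159]
Step 5: x=[5.0638 5.9362] v=[1.1969 -1.1969]
Step 6: x=[4.8028 6.1972] v=[-1.3052 1.3052]
Max displacement = 2.0638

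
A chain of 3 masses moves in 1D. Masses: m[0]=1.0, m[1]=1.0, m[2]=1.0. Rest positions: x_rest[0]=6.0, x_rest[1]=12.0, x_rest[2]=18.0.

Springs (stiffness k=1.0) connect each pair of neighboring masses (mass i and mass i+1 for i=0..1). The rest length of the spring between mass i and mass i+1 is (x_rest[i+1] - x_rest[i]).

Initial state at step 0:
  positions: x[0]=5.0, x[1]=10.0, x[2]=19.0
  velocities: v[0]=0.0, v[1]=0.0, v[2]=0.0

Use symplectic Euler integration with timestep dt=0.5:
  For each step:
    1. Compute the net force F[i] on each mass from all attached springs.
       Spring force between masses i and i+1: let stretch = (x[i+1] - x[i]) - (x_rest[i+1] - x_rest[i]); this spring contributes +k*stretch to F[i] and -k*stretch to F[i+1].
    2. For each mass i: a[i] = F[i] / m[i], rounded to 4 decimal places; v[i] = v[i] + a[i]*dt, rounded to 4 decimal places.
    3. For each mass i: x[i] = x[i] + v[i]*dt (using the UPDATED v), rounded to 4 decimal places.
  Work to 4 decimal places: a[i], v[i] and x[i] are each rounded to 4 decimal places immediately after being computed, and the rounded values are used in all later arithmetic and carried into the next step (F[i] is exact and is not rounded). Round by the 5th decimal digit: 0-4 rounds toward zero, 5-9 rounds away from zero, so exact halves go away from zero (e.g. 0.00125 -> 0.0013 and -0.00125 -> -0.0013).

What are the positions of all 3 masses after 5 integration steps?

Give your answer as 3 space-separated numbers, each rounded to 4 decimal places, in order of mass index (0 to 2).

Answer: 6.4561 11.0195 16.5244

Derivation:
Step 0: x=[5.0000 10.0000 19.0000] v=[0.0000 0.0000 0.0000]
Step 1: x=[4.7500 11.0000 18.2500] v=[-0.5000 2.0000 -1.5000]
Step 2: x=[4.5625 12.2500 17.1875] v=[-0.3750 2.5000 -2.1250]
Step 3: x=[4.7969 12.8125 16.3906] v=[0.4688 1.1250 -1.5938]
Step 4: x=[5.5352 12.2656 16.1992] v=[1.4766 -1.0938 -0.3829]
Step 5: x=[6.4561 11.0195 16.5244] v=[1.8418 -2.4922 0.6503]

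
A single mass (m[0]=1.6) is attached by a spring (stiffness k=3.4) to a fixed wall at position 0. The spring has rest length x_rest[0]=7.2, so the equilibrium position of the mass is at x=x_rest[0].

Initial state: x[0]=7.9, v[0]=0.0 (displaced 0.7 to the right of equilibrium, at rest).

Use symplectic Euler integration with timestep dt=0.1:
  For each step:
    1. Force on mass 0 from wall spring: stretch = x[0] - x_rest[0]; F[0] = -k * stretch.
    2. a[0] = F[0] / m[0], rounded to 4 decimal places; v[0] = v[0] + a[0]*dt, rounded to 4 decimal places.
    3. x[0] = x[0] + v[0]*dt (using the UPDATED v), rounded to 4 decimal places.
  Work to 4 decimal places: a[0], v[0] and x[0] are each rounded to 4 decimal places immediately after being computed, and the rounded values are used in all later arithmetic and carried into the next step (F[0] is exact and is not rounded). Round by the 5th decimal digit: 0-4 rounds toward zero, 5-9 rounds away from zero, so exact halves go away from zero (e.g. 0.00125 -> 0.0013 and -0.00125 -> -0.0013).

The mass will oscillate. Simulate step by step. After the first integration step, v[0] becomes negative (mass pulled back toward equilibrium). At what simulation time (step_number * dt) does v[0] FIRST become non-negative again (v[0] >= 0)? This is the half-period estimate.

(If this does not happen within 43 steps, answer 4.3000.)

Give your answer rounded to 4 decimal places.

Step 0: x=[7.9000] v=[0.0000]
Step 1: x=[7.8851] v=[-0.1488]
Step 2: x=[7.8557] v=[-0.2944]
Step 3: x=[7.8123] v=[-0.4337]
Step 4: x=[7.7559] v=[-0.5638]
Step 5: x=[7.6877] v=[-0.6819]
Step 6: x=[7.6092] v=[-0.7855]
Step 7: x=[7.5220] v=[-0.8725]
Step 8: x=[7.4279] v=[-0.9409]
Step 9: x=[7.3290] v=[-0.9893]
Step 10: x=[7.2273] v=[-1.0167]
Step 11: x=[7.1251] v=[-1.0225]
Step 12: x=[7.0244] v=[-1.0066]
Step 13: x=[6.9275] v=[-0.9693]
Step 14: x=[6.8364] v=[-0.9114]
Step 15: x=[6.7530] v=[-0.8341]
Step 16: x=[6.6791] v=[-0.7391]
Step 17: x=[6.6163] v=[-0.6284]
Step 18: x=[6.5659] v=[-0.5044]
Step 19: x=[6.5289] v=[-0.3697]
Step 20: x=[6.5062] v=[-0.2271]
Step 21: x=[6.4982] v=[-0.0797]
Step 22: x=[6.5051] v=[0.0694]
First v>=0 after going negative at step 22, time=2.2000

Answer: 2.2000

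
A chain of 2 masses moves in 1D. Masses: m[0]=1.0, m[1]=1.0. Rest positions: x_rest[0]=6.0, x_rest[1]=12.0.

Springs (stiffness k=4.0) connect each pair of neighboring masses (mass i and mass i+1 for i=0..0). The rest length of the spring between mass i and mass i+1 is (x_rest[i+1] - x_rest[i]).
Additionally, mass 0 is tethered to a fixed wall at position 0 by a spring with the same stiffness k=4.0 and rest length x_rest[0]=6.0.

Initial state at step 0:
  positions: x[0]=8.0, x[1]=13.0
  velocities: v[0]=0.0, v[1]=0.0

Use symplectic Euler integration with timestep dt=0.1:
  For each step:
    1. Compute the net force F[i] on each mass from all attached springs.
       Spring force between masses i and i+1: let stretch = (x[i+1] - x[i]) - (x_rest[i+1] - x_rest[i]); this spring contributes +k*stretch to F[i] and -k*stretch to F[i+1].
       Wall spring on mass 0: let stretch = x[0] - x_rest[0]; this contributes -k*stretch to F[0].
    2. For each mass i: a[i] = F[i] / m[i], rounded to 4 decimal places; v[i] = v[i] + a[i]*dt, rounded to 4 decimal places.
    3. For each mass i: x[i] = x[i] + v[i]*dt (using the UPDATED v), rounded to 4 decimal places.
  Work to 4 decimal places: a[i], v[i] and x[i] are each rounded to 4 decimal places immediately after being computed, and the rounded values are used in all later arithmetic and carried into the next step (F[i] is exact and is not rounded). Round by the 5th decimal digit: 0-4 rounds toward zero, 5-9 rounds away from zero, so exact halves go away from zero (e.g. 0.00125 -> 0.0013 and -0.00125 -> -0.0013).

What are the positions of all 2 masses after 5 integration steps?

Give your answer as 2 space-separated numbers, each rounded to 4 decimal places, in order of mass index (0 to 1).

Answer: 6.5609 13.3951

Derivation:
Step 0: x=[8.0000 13.0000] v=[0.0000 0.0000]
Step 1: x=[7.8800 13.0400] v=[-1.2000 0.4000]
Step 2: x=[7.6512 13.1136] v=[-2.2880 0.7360]
Step 3: x=[7.3349 13.2087] v=[-3.1635 0.9510]
Step 4: x=[6.9601 13.3089] v=[-3.7479 1.0015]
Step 5: x=[6.5609 13.3951] v=[-3.9924 0.8620]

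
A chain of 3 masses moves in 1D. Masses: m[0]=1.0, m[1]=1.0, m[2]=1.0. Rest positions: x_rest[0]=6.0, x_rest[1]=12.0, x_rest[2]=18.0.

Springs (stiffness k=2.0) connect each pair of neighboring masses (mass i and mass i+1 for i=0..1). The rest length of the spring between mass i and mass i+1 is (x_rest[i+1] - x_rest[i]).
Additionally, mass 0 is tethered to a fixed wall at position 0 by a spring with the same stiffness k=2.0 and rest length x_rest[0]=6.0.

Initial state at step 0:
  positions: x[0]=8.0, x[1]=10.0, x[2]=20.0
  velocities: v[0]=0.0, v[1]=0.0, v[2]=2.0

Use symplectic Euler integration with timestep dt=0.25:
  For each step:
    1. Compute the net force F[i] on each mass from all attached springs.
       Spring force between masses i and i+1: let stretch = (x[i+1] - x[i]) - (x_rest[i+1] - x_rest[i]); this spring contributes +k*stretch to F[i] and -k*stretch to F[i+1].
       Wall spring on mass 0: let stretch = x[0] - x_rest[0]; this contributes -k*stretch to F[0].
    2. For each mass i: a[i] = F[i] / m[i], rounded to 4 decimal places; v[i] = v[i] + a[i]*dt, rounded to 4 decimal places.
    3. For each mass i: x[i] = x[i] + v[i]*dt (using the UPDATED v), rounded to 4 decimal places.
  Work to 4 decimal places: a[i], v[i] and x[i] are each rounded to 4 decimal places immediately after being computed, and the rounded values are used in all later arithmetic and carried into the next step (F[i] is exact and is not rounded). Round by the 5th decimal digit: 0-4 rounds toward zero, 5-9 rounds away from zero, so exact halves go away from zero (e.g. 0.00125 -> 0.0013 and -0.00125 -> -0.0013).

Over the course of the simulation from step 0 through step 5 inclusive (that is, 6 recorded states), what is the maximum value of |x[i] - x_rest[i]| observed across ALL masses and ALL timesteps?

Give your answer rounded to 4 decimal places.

Step 0: x=[8.0000 10.0000 20.0000] v=[0.0000 0.0000 2.0000]
Step 1: x=[7.2500 11.0000 20.0000] v=[-3.0000 4.0000 0.0000]
Step 2: x=[6.0625 12.6563 19.6250] v=[-4.7500 6.6250 -1.5000]
Step 3: x=[4.9414 14.3594 19.1289] v=[-4.4844 6.8125 -1.9844]
Step 4: x=[4.3799 15.4815 18.7866] v=[-2.2461 4.4883 -1.3692]
Step 5: x=[4.6586 15.6290 18.7812] v=[1.1148 0.5901 -0.0218]
Max displacement = 3.6290

Answer: 3.6290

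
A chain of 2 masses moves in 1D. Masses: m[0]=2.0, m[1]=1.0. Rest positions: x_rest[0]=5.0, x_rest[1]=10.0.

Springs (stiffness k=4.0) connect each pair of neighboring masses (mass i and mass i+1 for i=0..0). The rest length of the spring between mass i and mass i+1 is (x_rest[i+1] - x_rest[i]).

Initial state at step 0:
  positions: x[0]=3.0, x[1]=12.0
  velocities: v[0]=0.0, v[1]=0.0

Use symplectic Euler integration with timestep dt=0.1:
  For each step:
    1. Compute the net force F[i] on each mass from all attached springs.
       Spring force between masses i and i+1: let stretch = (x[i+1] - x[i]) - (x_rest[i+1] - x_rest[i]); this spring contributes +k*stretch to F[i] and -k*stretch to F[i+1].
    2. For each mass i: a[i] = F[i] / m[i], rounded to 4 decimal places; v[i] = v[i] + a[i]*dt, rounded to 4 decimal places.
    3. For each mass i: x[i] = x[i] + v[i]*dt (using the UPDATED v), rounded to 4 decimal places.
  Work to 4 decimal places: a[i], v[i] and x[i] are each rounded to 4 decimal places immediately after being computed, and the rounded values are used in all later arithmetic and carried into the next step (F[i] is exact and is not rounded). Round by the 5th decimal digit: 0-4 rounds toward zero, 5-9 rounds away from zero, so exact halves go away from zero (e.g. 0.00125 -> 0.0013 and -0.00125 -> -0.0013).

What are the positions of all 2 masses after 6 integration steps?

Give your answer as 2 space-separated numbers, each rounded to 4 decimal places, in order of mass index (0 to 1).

Step 0: x=[3.0000 12.0000] v=[0.0000 0.0000]
Step 1: x=[3.0800 11.8400] v=[0.8000 -1.6000]
Step 2: x=[3.2352 11.5296] v=[1.5520 -3.1040]
Step 3: x=[3.4563 11.0874] v=[2.2109 -4.4218]
Step 4: x=[3.7300 10.5400] v=[2.7371 -5.4742]
Step 5: x=[4.0399 9.9202] v=[3.0991 -6.1982]
Step 6: x=[4.3674 9.2652] v=[3.2752 -6.5503]

Answer: 4.3674 9.2652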